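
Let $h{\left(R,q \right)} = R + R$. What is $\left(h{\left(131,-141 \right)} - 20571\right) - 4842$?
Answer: $-25151$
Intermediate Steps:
$h{\left(R,q \right)} = 2 R$
$\left(h{\left(131,-141 \right)} - 20571\right) - 4842 = \left(2 \cdot 131 - 20571\right) - 4842 = \left(262 - 20571\right) - 4842 = -20309 - 4842 = -25151$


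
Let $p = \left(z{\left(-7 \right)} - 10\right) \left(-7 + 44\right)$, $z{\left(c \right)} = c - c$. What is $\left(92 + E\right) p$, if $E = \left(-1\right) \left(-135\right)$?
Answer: $-83990$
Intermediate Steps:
$z{\left(c \right)} = 0$
$E = 135$
$p = -370$ ($p = \left(0 - 10\right) \left(-7 + 44\right) = \left(-10\right) 37 = -370$)
$\left(92 + E\right) p = \left(92 + 135\right) \left(-370\right) = 227 \left(-370\right) = -83990$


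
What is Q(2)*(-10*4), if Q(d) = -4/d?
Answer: 80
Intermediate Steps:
Q(2)*(-10*4) = (-4/2)*(-10*4) = -4*½*(-40) = -2*(-40) = 80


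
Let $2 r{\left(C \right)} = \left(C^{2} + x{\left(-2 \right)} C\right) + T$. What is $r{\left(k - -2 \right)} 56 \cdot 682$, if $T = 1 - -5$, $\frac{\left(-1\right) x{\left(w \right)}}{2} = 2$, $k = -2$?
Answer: $114576$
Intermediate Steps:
$x{\left(w \right)} = -4$ ($x{\left(w \right)} = \left(-2\right) 2 = -4$)
$T = 6$ ($T = 1 + 5 = 6$)
$r{\left(C \right)} = 3 + \frac{C^{2}}{2} - 2 C$ ($r{\left(C \right)} = \frac{\left(C^{2} - 4 C\right) + 6}{2} = \frac{6 + C^{2} - 4 C}{2} = 3 + \frac{C^{2}}{2} - 2 C$)
$r{\left(k - -2 \right)} 56 \cdot 682 = \left(3 + \frac{\left(-2 - -2\right)^{2}}{2} - 2 \left(-2 - -2\right)\right) 56 \cdot 682 = \left(3 + \frac{\left(-2 + 2\right)^{2}}{2} - 2 \left(-2 + 2\right)\right) 56 \cdot 682 = \left(3 + \frac{0^{2}}{2} - 0\right) 56 \cdot 682 = \left(3 + \frac{1}{2} \cdot 0 + 0\right) 56 \cdot 682 = \left(3 + 0 + 0\right) 56 \cdot 682 = 3 \cdot 56 \cdot 682 = 168 \cdot 682 = 114576$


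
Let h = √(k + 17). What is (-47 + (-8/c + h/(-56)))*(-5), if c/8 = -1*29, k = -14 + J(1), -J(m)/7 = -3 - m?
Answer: 6810/29 + 5*√31/56 ≈ 235.32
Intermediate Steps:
J(m) = 21 + 7*m (J(m) = -7*(-3 - m) = 21 + 7*m)
k = 14 (k = -14 + (21 + 7*1) = -14 + (21 + 7) = -14 + 28 = 14)
h = √31 (h = √(14 + 17) = √31 ≈ 5.5678)
c = -232 (c = 8*(-1*29) = 8*(-29) = -232)
(-47 + (-8/c + h/(-56)))*(-5) = (-47 + (-8/(-232) + √31/(-56)))*(-5) = (-47 + (-8*(-1/232) + √31*(-1/56)))*(-5) = (-47 + (1/29 - √31/56))*(-5) = (-1362/29 - √31/56)*(-5) = 6810/29 + 5*√31/56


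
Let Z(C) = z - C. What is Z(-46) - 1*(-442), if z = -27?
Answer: 461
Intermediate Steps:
Z(C) = -27 - C
Z(-46) - 1*(-442) = (-27 - 1*(-46)) - 1*(-442) = (-27 + 46) + 442 = 19 + 442 = 461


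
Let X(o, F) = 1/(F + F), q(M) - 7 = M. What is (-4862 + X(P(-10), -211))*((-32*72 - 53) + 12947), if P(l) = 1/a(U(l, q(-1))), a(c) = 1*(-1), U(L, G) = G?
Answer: -10864095675/211 ≈ -5.1489e+7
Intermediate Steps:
q(M) = 7 + M
a(c) = -1
P(l) = -1 (P(l) = 1/(-1) = -1)
X(o, F) = 1/(2*F)
(-4862 + X(P(-10), -211))*((-32*72 - 53) + 12947) = (-4862 + (½)/(-211))*((-32*72 - 53) + 12947) = (-4862 + (½)*(-1/211))*((-2304 - 53) + 12947) = (-4862 - 1/422)*(-2357 + 12947) = -2051765/422*10590 = -10864095675/211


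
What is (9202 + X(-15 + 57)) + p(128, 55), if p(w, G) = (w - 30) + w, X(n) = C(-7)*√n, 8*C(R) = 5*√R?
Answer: 9428 + 35*I*√6/8 ≈ 9428.0 + 10.717*I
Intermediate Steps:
C(R) = 5*√R/8 (C(R) = (5*√R)/8 = 5*√R/8)
X(n) = 5*I*√7*√n/8 (X(n) = (5*√(-7)/8)*√n = (5*(I*√7)/8)*√n = (5*I*√7/8)*√n = 5*I*√7*√n/8)
p(w, G) = -30 + 2*w (p(w, G) = (-30 + w) + w = -30 + 2*w)
(9202 + X(-15 + 57)) + p(128, 55) = (9202 + 5*I*√7*√(-15 + 57)/8) + (-30 + 2*128) = (9202 + 5*I*√7*√42/8) + (-30 + 256) = (9202 + 35*I*√6/8) + 226 = 9428 + 35*I*√6/8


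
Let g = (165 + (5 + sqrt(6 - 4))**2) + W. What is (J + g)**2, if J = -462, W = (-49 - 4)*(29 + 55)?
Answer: 22297484 - 94440*sqrt(2) ≈ 2.2164e+7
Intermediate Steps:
W = -4452 (W = -53*84 = -4452)
g = -4287 + (5 + sqrt(2))**2 (g = (165 + (5 + sqrt(6 - 4))**2) - 4452 = (165 + (5 + sqrt(2))**2) - 4452 = -4287 + (5 + sqrt(2))**2 ≈ -4245.9)
(J + g)**2 = (-462 + (-4260 + 10*sqrt(2)))**2 = (-4722 + 10*sqrt(2))**2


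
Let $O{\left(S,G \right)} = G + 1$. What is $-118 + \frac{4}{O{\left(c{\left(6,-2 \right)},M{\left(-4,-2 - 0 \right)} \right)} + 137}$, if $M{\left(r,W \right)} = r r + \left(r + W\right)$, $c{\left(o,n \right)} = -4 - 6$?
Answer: $- \frac{4365}{37} \approx -117.97$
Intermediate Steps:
$c{\left(o,n \right)} = -10$ ($c{\left(o,n \right)} = -4 - 6 = -10$)
$M{\left(r,W \right)} = W + r + r^{2}$ ($M{\left(r,W \right)} = r^{2} + \left(W + r\right) = W + r + r^{2}$)
$O{\left(S,G \right)} = 1 + G$
$-118 + \frac{4}{O{\left(c{\left(6,-2 \right)},M{\left(-4,-2 - 0 \right)} \right)} + 137} = -118 + \frac{4}{\left(1 - \left(6 - 16\right)\right) + 137} = -118 + \frac{4}{\left(1 + \left(\left(-2 + 0\right) - 4 + 16\right)\right) + 137} = -118 + \frac{4}{\left(1 - -10\right) + 137} = -118 + \frac{4}{\left(1 + 10\right) + 137} = -118 + \frac{4}{11 + 137} = -118 + \frac{4}{148} = -118 + 4 \cdot \frac{1}{148} = -118 + \frac{1}{37} = - \frac{4365}{37}$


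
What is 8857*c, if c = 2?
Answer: 17714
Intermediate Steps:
8857*c = 8857*2 = 17714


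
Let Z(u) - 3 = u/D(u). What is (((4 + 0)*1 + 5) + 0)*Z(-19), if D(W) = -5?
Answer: 306/5 ≈ 61.200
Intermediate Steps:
Z(u) = 3 - u/5 (Z(u) = 3 + u/(-5) = 3 + u*(-1/5) = 3 - u/5)
(((4 + 0)*1 + 5) + 0)*Z(-19) = (((4 + 0)*1 + 5) + 0)*(3 - 1/5*(-19)) = ((4*1 + 5) + 0)*(3 + 19/5) = ((4 + 5) + 0)*(34/5) = (9 + 0)*(34/5) = 9*(34/5) = 306/5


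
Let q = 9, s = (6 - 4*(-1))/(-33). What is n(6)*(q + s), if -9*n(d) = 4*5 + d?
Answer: -7462/297 ≈ -25.125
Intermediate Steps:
n(d) = -20/9 - d/9 (n(d) = -(4*5 + d)/9 = -(20 + d)/9 = -20/9 - d/9)
s = -10/33 (s = (6 + 4)*(-1/33) = 10*(-1/33) = -10/33 ≈ -0.30303)
n(6)*(q + s) = (-20/9 - 1/9*6)*(9 - 10/33) = (-20/9 - 2/3)*(287/33) = -26/9*287/33 = -7462/297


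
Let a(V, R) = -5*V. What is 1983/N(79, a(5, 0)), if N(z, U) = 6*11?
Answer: 661/22 ≈ 30.045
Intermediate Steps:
N(z, U) = 66
1983/N(79, a(5, 0)) = 1983/66 = 1983*(1/66) = 661/22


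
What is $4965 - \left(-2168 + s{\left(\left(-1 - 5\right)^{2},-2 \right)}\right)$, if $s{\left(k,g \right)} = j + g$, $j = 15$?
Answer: $7120$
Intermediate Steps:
$s{\left(k,g \right)} = 15 + g$
$4965 - \left(-2168 + s{\left(\left(-1 - 5\right)^{2},-2 \right)}\right) = 4965 - \left(-2168 + \left(15 - 2\right)\right) = 4965 - \left(-2168 + 13\right) = 4965 - -2155 = 4965 + 2155 = 7120$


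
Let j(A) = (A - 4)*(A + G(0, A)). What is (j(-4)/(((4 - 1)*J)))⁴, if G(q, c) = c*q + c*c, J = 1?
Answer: 1048576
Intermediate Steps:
G(q, c) = c² + c*q (G(q, c) = c*q + c² = c² + c*q)
j(A) = (-4 + A)*(A + A²) (j(A) = (A - 4)*(A + A*(A + 0)) = (-4 + A)*(A + A*A) = (-4 + A)*(A + A²))
(j(-4)/(((4 - 1)*J)))⁴ = ((-4*(-4 + (-4)² - 3*(-4)))/(((4 - 1)*1)))⁴ = ((-4*(-4 + 16 + 12))/((3*1)))⁴ = (-4*24/3)⁴ = (-96*⅓)⁴ = (-32)⁴ = 1048576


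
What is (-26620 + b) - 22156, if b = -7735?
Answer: -56511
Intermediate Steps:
(-26620 + b) - 22156 = (-26620 - 7735) - 22156 = -34355 - 22156 = -56511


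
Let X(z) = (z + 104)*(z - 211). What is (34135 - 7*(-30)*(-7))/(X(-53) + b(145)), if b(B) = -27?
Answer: -32665/13491 ≈ -2.4212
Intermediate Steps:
X(z) = (-211 + z)*(104 + z) (X(z) = (104 + z)*(-211 + z) = (-211 + z)*(104 + z))
(34135 - 7*(-30)*(-7))/(X(-53) + b(145)) = (34135 - 7*(-30)*(-7))/((-21944 + (-53)² - 107*(-53)) - 27) = (34135 + 210*(-7))/((-21944 + 2809 + 5671) - 27) = (34135 - 1470)/(-13464 - 27) = 32665/(-13491) = 32665*(-1/13491) = -32665/13491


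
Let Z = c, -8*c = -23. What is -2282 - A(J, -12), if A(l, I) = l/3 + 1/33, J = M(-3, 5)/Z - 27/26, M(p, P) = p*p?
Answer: -45047347/19734 ≈ -2282.7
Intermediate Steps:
c = 23/8 (c = -1/8*(-23) = 23/8 ≈ 2.8750)
Z = 23/8 ≈ 2.8750
M(p, P) = p**2
J = 1251/598 (J = (-3)**2/(23/8) - 27/26 = 9*(8/23) - 27*1/26 = 72/23 - 27/26 = 1251/598 ≈ 2.0920)
A(l, I) = 1/33 + l/3 (A(l, I) = l*(1/3) + 1*(1/33) = l/3 + 1/33 = 1/33 + l/3)
-2282 - A(J, -12) = -2282 - (1/33 + (1/3)*(1251/598)) = -2282 - (1/33 + 417/598) = -2282 - 1*14359/19734 = -2282 - 14359/19734 = -45047347/19734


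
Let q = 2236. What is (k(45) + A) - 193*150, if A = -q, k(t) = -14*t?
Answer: -31816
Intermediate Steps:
A = -2236 (A = -1*2236 = -2236)
(k(45) + A) - 193*150 = (-14*45 - 2236) - 193*150 = (-630 - 2236) - 1*28950 = -2866 - 28950 = -31816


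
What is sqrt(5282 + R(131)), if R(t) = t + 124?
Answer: 7*sqrt(113) ≈ 74.411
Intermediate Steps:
R(t) = 124 + t
sqrt(5282 + R(131)) = sqrt(5282 + (124 + 131)) = sqrt(5282 + 255) = sqrt(5537) = 7*sqrt(113)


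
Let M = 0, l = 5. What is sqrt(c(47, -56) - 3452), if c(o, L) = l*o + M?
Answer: I*sqrt(3217) ≈ 56.719*I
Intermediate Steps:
c(o, L) = 5*o (c(o, L) = 5*o + 0 = 5*o)
sqrt(c(47, -56) - 3452) = sqrt(5*47 - 3452) = sqrt(235 - 3452) = sqrt(-3217) = I*sqrt(3217)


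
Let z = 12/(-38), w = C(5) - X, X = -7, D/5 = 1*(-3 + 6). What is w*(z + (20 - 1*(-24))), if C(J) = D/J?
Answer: 8300/19 ≈ 436.84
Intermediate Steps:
D = 15 (D = 5*(1*(-3 + 6)) = 5*(1*3) = 5*3 = 15)
C(J) = 15/J
w = 10 (w = 15/5 - 1*(-7) = 15*(1/5) + 7 = 3 + 7 = 10)
z = -6/19 (z = 12*(-1/38) = -6/19 ≈ -0.31579)
w*(z + (20 - 1*(-24))) = 10*(-6/19 + (20 - 1*(-24))) = 10*(-6/19 + (20 + 24)) = 10*(-6/19 + 44) = 10*(830/19) = 8300/19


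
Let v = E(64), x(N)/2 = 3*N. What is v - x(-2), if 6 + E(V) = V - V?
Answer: 6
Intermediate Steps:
x(N) = 6*N (x(N) = 2*(3*N) = 6*N)
E(V) = -6 (E(V) = -6 + (V - V) = -6 + 0 = -6)
v = -6
v - x(-2) = -6 - 6*(-2) = -6 - 1*(-12) = -6 + 12 = 6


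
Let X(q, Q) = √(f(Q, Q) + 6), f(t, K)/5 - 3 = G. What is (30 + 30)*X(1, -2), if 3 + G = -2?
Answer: 120*I ≈ 120.0*I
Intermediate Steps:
G = -5 (G = -3 - 2 = -5)
f(t, K) = -10 (f(t, K) = 15 + 5*(-5) = 15 - 25 = -10)
X(q, Q) = 2*I (X(q, Q) = √(-10 + 6) = √(-4) = 2*I)
(30 + 30)*X(1, -2) = (30 + 30)*(2*I) = 60*(2*I) = 120*I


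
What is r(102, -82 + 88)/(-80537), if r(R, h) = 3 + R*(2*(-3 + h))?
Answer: -615/80537 ≈ -0.0076362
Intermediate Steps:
r(R, h) = 3 + R*(-6 + 2*h)
r(102, -82 + 88)/(-80537) = (3 - 6*102 + 2*102*(-82 + 88))/(-80537) = (3 - 612 + 2*102*6)*(-1/80537) = (3 - 612 + 1224)*(-1/80537) = 615*(-1/80537) = -615/80537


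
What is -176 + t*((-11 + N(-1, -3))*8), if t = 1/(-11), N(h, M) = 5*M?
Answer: -1728/11 ≈ -157.09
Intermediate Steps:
t = -1/11 ≈ -0.090909
-176 + t*((-11 + N(-1, -3))*8) = -176 - (-11 + 5*(-3))*8/11 = -176 - (-11 - 15)*8/11 = -176 - (-26)*8/11 = -176 - 1/11*(-208) = -176 + 208/11 = -1728/11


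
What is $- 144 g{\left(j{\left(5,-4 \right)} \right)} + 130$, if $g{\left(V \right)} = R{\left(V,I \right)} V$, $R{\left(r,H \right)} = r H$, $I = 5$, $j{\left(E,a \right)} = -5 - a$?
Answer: $-590$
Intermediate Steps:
$R{\left(r,H \right)} = H r$
$g{\left(V \right)} = 5 V^{2}$ ($g{\left(V \right)} = 5 V V = 5 V^{2}$)
$- 144 g{\left(j{\left(5,-4 \right)} \right)} + 130 = - 144 \cdot 5 \left(-5 - -4\right)^{2} + 130 = - 144 \cdot 5 \left(-5 + 4\right)^{2} + 130 = - 144 \cdot 5 \left(-1\right)^{2} + 130 = - 144 \cdot 5 \cdot 1 + 130 = \left(-144\right) 5 + 130 = -720 + 130 = -590$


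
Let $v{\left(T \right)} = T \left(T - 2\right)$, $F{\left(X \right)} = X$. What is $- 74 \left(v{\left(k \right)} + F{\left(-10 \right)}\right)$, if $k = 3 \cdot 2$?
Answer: $-1036$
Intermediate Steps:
$k = 6$
$v{\left(T \right)} = T \left(-2 + T\right)$
$- 74 \left(v{\left(k \right)} + F{\left(-10 \right)}\right) = - 74 \left(6 \left(-2 + 6\right) - 10\right) = - 74 \left(6 \cdot 4 - 10\right) = - 74 \left(24 - 10\right) = \left(-74\right) 14 = -1036$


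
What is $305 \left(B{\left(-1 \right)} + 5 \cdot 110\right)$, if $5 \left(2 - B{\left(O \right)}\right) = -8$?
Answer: $168848$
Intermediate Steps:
$B{\left(O \right)} = \frac{18}{5}$ ($B{\left(O \right)} = 2 - - \frac{8}{5} = 2 + \frac{8}{5} = \frac{18}{5}$)
$305 \left(B{\left(-1 \right)} + 5 \cdot 110\right) = 305 \left(\frac{18}{5} + 5 \cdot 110\right) = 305 \left(\frac{18}{5} + 550\right) = 305 \cdot \frac{2768}{5} = 168848$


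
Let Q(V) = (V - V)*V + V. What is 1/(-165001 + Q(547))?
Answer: -1/164454 ≈ -6.0807e-6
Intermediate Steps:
Q(V) = V (Q(V) = 0*V + V = 0 + V = V)
1/(-165001 + Q(547)) = 1/(-165001 + 547) = 1/(-164454) = -1/164454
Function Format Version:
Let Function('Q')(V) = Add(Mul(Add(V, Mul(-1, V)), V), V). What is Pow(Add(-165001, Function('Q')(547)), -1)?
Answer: Rational(-1, 164454) ≈ -6.0807e-6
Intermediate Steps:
Function('Q')(V) = V (Function('Q')(V) = Add(Mul(0, V), V) = Add(0, V) = V)
Pow(Add(-165001, Function('Q')(547)), -1) = Pow(Add(-165001, 547), -1) = Pow(-164454, -1) = Rational(-1, 164454)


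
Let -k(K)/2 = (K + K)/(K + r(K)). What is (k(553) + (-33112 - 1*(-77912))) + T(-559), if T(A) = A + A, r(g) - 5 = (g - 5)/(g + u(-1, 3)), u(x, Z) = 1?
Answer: 3057463/70 ≈ 43678.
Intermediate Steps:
r(g) = 5 + (-5 + g)/(1 + g) (r(g) = 5 + (g - 5)/(g + 1) = 5 + (-5 + g)/(1 + g))
T(A) = 2*A
k(K) = -4*K/(K + 6*K/(1 + K)) (k(K) = -2*(K + K)/(K + 6*K/(1 + K)) = -2*2*K/(K + 6*K/(1 + K)) = -4*K/(K + 6*K/(1 + K)))
(k(553) + (-33112 - 1*(-77912))) + T(-559) = (-(4 + 4*553)/(7 + 553) + (-33112 - 1*(-77912))) + 2*(-559) = (-1*(4 + 2212)/560 + (-33112 + 77912)) - 1118 = (-1*1/560*2216 + 44800) - 1118 = (-277/70 + 44800) - 1118 = 3135723/70 - 1118 = 3057463/70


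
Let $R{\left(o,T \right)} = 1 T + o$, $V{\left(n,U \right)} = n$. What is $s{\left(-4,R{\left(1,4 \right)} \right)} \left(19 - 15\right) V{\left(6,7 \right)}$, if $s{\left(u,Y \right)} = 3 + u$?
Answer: $-24$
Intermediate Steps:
$R{\left(o,T \right)} = T + o$
$s{\left(-4,R{\left(1,4 \right)} \right)} \left(19 - 15\right) V{\left(6,7 \right)} = \left(3 - 4\right) \left(19 - 15\right) 6 = - 4 \cdot 6 = \left(-1\right) 24 = -24$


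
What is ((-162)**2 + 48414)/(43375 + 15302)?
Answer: 24886/19559 ≈ 1.2724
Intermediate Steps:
((-162)**2 + 48414)/(43375 + 15302) = (26244 + 48414)/58677 = 74658*(1/58677) = 24886/19559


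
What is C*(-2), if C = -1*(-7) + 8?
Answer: -30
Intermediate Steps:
C = 15 (C = 7 + 8 = 15)
C*(-2) = 15*(-2) = -30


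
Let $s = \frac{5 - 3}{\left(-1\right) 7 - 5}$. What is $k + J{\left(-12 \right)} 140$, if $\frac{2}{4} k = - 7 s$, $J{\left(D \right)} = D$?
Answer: $- \frac{5033}{3} \approx -1677.7$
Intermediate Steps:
$s = - \frac{1}{6}$ ($s = \frac{2}{-7 - 5} = \frac{2}{-12} = 2 \left(- \frac{1}{12}\right) = - \frac{1}{6} \approx -0.16667$)
$k = \frac{7}{3}$ ($k = 2 \left(\left(-7\right) \left(- \frac{1}{6}\right)\right) = 2 \cdot \frac{7}{6} = \frac{7}{3} \approx 2.3333$)
$k + J{\left(-12 \right)} 140 = \frac{7}{3} - 1680 = - \frac{5033}{3}$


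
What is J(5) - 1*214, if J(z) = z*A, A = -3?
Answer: -229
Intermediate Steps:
J(z) = -3*z (J(z) = z*(-3) = -3*z)
J(5) - 1*214 = -3*5 - 1*214 = -15 - 214 = -229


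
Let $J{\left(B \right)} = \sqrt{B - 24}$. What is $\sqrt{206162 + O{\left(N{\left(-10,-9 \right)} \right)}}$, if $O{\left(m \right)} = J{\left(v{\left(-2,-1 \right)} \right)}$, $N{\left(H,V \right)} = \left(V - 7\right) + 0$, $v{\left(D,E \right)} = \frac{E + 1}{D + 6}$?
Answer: $\sqrt{206162 + 2 i \sqrt{6}} \approx 454.05 + 0.005 i$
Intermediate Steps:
$v{\left(D,E \right)} = \frac{1 + E}{6 + D}$
$N{\left(H,V \right)} = -7 + V$ ($N{\left(H,V \right)} = \left(-7 + V\right) + 0 = -7 + V$)
$J{\left(B \right)} = \sqrt{-24 + B}$
$O{\left(m \right)} = 2 i \sqrt{6}$ ($O{\left(m \right)} = \sqrt{-24 + \frac{1 - 1}{6 - 2}} = \sqrt{-24 + \frac{1}{4} \cdot 0} = \sqrt{-24 + 0} = \sqrt{-24} = 2 i \sqrt{6}$)
$\sqrt{206162 + O{\left(N{\left(-10,-9 \right)} \right)}} = \sqrt{206162 + 2 i \sqrt{6}}$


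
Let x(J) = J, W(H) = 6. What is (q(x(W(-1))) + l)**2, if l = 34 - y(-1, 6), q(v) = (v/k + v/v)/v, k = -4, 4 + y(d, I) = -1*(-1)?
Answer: 196249/144 ≈ 1362.8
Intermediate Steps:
y(d, I) = -3 (y(d, I) = -4 - 1*(-1) = -4 + 1 = -3)
q(v) = (1 - v/4)/v (q(v) = (v/(-4) + v/v)/v = (v*(-1/4) + 1)/v = (-v/4 + 1)/v = (1 - v/4)/v)
l = 37 (l = 34 - 1*(-3) = 34 + 3 = 37)
(q(x(W(-1))) + l)**2 = ((1/4)*(4 - 1*6)/6 + 37)**2 = ((1/4)*(1/6)*(4 - 6) + 37)**2 = ((1/4)*(1/6)*(-2) + 37)**2 = (-1/12 + 37)**2 = (443/12)**2 = 196249/144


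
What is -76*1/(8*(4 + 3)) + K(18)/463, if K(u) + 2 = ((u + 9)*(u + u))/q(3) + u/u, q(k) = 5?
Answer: -30447/32410 ≈ -0.93943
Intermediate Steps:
K(u) = -1 + 2*u*(9 + u)/5 (K(u) = -2 + (((u + 9)*(u + u))/5 + u/u) = -2 + (((9 + u)*(2*u))*(1/5) + 1) = -2 + ((2*u*(9 + u))*(1/5) + 1) = -2 + (2*u*(9 + u)/5 + 1) = -2 + (1 + 2*u*(9 + u)/5) = -1 + 2*u*(9 + u)/5)
-76*1/(8*(4 + 3)) + K(18)/463 = -76*1/(8*(4 + 3)) + (-1 + (2/5)*18**2 + (18/5)*18)/463 = -76/(7*8) + (-1 + (2/5)*324 + 324/5)*(1/463) = -76/56 + (-1 + 648/5 + 324/5)*(1/463) = -76*1/56 + (967/5)*(1/463) = -19/14 + 967/2315 = -30447/32410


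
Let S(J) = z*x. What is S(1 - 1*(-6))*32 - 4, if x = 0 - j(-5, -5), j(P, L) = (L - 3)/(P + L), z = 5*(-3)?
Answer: 380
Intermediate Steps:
z = -15
j(P, L) = (-3 + L)/(L + P)
x = -4/5 (x = 0 - (-3 - 5)/(-5 - 5) = 0 - (-8)/(-10) = 0 - (-1)*(-8)/10 = 0 - 1*4/5 = 0 - 4/5 = -4/5 ≈ -0.80000)
S(J) = 12 (S(J) = -15*(-4/5) = 12)
S(1 - 1*(-6))*32 - 4 = 12*32 - 4 = 384 - 4 = 380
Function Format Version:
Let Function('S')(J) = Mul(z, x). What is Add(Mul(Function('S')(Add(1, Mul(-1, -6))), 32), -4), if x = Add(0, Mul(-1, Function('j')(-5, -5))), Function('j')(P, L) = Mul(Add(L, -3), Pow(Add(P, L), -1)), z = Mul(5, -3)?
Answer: 380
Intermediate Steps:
z = -15
Function('j')(P, L) = Mul(Pow(Add(L, P), -1), Add(-3, L)) (Function('j')(P, L) = Mul(Add(-3, L), Pow(Add(L, P), -1)) = Mul(Pow(Add(L, P), -1), Add(-3, L)))
x = Rational(-4, 5) (x = Add(0, Mul(-1, Mul(Pow(Add(-5, -5), -1), Add(-3, -5)))) = Add(0, Mul(-1, Mul(Pow(-10, -1), -8))) = Add(0, Mul(-1, Mul(Rational(-1, 10), -8))) = Add(0, Mul(-1, Rational(4, 5))) = Add(0, Rational(-4, 5)) = Rational(-4, 5) ≈ -0.80000)
Function('S')(J) = 12 (Function('S')(J) = Mul(-15, Rational(-4, 5)) = 12)
Add(Mul(Function('S')(Add(1, Mul(-1, -6))), 32), -4) = Add(Mul(12, 32), -4) = Add(384, -4) = 380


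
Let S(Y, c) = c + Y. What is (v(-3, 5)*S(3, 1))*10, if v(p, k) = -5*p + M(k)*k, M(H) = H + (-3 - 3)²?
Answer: 8800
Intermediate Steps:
M(H) = 36 + H (M(H) = H + (-6)² = H + 36 = 36 + H)
v(p, k) = -5*p + k*(36 + k) (v(p, k) = -5*p + (36 + k)*k = -5*p + k*(36 + k))
S(Y, c) = Y + c
(v(-3, 5)*S(3, 1))*10 = ((-5*(-3) + 5*(36 + 5))*(3 + 1))*10 = ((15 + 5*41)*4)*10 = ((15 + 205)*4)*10 = (220*4)*10 = 880*10 = 8800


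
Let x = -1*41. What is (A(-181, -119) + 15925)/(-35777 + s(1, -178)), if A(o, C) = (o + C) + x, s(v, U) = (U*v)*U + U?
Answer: -15584/4271 ≈ -3.6488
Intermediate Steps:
x = -41
s(v, U) = U + v*U**2 (s(v, U) = v*U**2 + U = U + v*U**2)
A(o, C) = -41 + C + o (A(o, C) = (o + C) - 41 = (C + o) - 41 = -41 + C + o)
(A(-181, -119) + 15925)/(-35777 + s(1, -178)) = ((-41 - 119 - 181) + 15925)/(-35777 - 178*(1 - 178*1)) = (-341 + 15925)/(-35777 - 178*(1 - 178)) = 15584/(-35777 - 178*(-177)) = 15584/(-35777 + 31506) = 15584/(-4271) = 15584*(-1/4271) = -15584/4271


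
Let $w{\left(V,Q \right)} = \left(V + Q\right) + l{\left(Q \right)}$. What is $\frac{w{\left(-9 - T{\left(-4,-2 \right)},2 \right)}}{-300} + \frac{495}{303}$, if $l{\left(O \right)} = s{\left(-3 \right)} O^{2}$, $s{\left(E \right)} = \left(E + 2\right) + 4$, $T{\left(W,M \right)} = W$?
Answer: $\frac{16197}{10100} \approx 1.6037$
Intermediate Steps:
$s{\left(E \right)} = 6 + E$ ($s{\left(E \right)} = \left(2 + E\right) + 4 = 6 + E$)
$l{\left(O \right)} = 3 O^{2}$ ($l{\left(O \right)} = \left(6 - 3\right) O^{2} = 3 O^{2}$)
$w{\left(V,Q \right)} = Q + V + 3 Q^{2}$ ($w{\left(V,Q \right)} = \left(V + Q\right) + 3 Q^{2} = \left(Q + V\right) + 3 Q^{2} = Q + V + 3 Q^{2}$)
$\frac{w{\left(-9 - T{\left(-4,-2 \right)},2 \right)}}{-300} + \frac{495}{303} = \frac{2 - 5 + 3 \cdot 2^{2}}{-300} + \frac{495}{303} = \left(2 + \left(-9 + 4\right) + 3 \cdot 4\right) \left(- \frac{1}{300}\right) + 495 \cdot \frac{1}{303} = \left(2 - 5 + 12\right) \left(- \frac{1}{300}\right) + \frac{165}{101} = 9 \left(- \frac{1}{300}\right) + \frac{165}{101} = - \frac{3}{100} + \frac{165}{101} = \frac{16197}{10100}$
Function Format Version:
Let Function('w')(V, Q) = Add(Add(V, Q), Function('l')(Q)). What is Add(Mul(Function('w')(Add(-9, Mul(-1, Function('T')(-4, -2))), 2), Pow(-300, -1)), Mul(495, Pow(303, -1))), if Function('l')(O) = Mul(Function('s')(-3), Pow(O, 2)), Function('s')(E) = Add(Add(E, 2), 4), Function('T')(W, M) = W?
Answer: Rational(16197, 10100) ≈ 1.6037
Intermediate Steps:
Function('s')(E) = Add(6, E) (Function('s')(E) = Add(Add(2, E), 4) = Add(6, E))
Function('l')(O) = Mul(3, Pow(O, 2)) (Function('l')(O) = Mul(Add(6, -3), Pow(O, 2)) = Mul(3, Pow(O, 2)))
Function('w')(V, Q) = Add(Q, V, Mul(3, Pow(Q, 2))) (Function('w')(V, Q) = Add(Add(V, Q), Mul(3, Pow(Q, 2))) = Add(Add(Q, V), Mul(3, Pow(Q, 2))) = Add(Q, V, Mul(3, Pow(Q, 2))))
Add(Mul(Function('w')(Add(-9, Mul(-1, Function('T')(-4, -2))), 2), Pow(-300, -1)), Mul(495, Pow(303, -1))) = Add(Mul(Add(2, Add(-9, Mul(-1, -4)), Mul(3, Pow(2, 2))), Pow(-300, -1)), Mul(495, Pow(303, -1))) = Add(Mul(Add(2, Add(-9, 4), Mul(3, 4)), Rational(-1, 300)), Mul(495, Rational(1, 303))) = Add(Mul(Add(2, -5, 12), Rational(-1, 300)), Rational(165, 101)) = Add(Mul(9, Rational(-1, 300)), Rational(165, 101)) = Add(Rational(-3, 100), Rational(165, 101)) = Rational(16197, 10100)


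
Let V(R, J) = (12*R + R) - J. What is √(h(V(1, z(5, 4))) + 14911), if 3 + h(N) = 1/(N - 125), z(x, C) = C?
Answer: √50150483/58 ≈ 122.10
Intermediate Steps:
V(R, J) = -J + 13*R (V(R, J) = 13*R - J = -J + 13*R)
h(N) = -3 + 1/(-125 + N) (h(N) = -3 + 1/(N - 125) = -3 + 1/(-125 + N))
√(h(V(1, z(5, 4))) + 14911) = √((376 - 3*(-1*4 + 13*1))/(-125 + (-1*4 + 13*1)) + 14911) = √((376 - 3*(-4 + 13))/(-125 + (-4 + 13)) + 14911) = √((376 - 3*9)/(-125 + 9) + 14911) = √((376 - 27)/(-116) + 14911) = √(-1/116*349 + 14911) = √(-349/116 + 14911) = √(1729327/116) = √50150483/58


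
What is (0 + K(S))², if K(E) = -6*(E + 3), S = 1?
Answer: 576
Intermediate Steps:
K(E) = -18 - 6*E (K(E) = -6*(3 + E) = -18 - 6*E)
(0 + K(S))² = (0 + (-18 - 6*1))² = (0 + (-18 - 6))² = (0 - 24)² = (-24)² = 576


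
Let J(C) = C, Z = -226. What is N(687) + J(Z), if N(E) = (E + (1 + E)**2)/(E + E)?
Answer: 163507/1374 ≈ 119.00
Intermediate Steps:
N(E) = (E + (1 + E)**2)/(2*E) (N(E) = (E + (1 + E)**2)/((2*E)) = (E + (1 + E)**2)*(1/(2*E)) = (E + (1 + E)**2)/(2*E))
N(687) + J(Z) = (1/2)*(687 + (1 + 687)**2)/687 - 226 = (1/2)*(1/687)*(687 + 688**2) - 226 = (1/2)*(1/687)*(687 + 473344) - 226 = (1/2)*(1/687)*474031 - 226 = 474031/1374 - 226 = 163507/1374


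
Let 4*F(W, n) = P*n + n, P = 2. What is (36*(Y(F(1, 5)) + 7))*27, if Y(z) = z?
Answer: 10449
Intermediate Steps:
F(W, n) = 3*n/4 (F(W, n) = (2*n + n)/4 = (3*n)/4 = 3*n/4)
(36*(Y(F(1, 5)) + 7))*27 = (36*((¾)*5 + 7))*27 = (36*(15/4 + 7))*27 = (36*(43/4))*27 = 387*27 = 10449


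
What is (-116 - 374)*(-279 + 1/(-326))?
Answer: 22283975/163 ≈ 1.3671e+5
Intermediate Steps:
(-116 - 374)*(-279 + 1/(-326)) = -490*(-279 - 1/326) = -490*(-90955/326) = 22283975/163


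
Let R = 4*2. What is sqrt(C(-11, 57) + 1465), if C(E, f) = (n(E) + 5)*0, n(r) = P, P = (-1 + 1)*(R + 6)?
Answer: sqrt(1465) ≈ 38.275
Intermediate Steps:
R = 8
P = 0 (P = (-1 + 1)*(8 + 6) = 0*14 = 0)
n(r) = 0
C(E, f) = 0 (C(E, f) = (0 + 5)*0 = 5*0 = 0)
sqrt(C(-11, 57) + 1465) = sqrt(0 + 1465) = sqrt(1465)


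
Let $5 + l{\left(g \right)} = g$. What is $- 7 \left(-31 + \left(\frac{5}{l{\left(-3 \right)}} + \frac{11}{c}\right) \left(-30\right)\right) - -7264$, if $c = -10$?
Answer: $\frac{28475}{4} \approx 7118.8$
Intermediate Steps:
$l{\left(g \right)} = -5 + g$
$- 7 \left(-31 + \left(\frac{5}{l{\left(-3 \right)}} + \frac{11}{c}\right) \left(-30\right)\right) - -7264 = - 7 \left(-31 + \left(\frac{5}{-5 - 3} + \frac{11}{-10}\right) \left(-30\right)\right) - -7264 = - 7 \left(-31 + \left(\frac{5}{-8} + 11 \left(- \frac{1}{10}\right)\right) \left(-30\right)\right) + 7264 = - 7 \left(-31 + \left(5 \left(- \frac{1}{8}\right) - \frac{11}{10}\right) \left(-30\right)\right) + 7264 = - 7 \left(-31 + \left(- \frac{5}{8} - \frac{11}{10}\right) \left(-30\right)\right) + 7264 = - 7 \left(-31 - - \frac{207}{4}\right) + 7264 = - 7 \left(-31 + \frac{207}{4}\right) + 7264 = \left(-7\right) \frac{83}{4} + 7264 = - \frac{581}{4} + 7264 = \frac{28475}{4}$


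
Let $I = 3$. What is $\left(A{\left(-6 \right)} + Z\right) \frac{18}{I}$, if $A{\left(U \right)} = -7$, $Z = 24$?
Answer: $102$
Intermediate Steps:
$\left(A{\left(-6 \right)} + Z\right) \frac{18}{I} = \left(-7 + 24\right) \frac{18}{3} = 17 \cdot 18 \cdot \frac{1}{3} = 17 \cdot 6 = 102$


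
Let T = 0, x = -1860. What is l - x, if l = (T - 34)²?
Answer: 3016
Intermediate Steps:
l = 1156 (l = (0 - 34)² = (-34)² = 1156)
l - x = 1156 - 1*(-1860) = 1156 + 1860 = 3016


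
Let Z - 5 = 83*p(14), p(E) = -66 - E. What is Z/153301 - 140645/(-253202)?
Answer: 19881023875/38816119802 ≈ 0.51219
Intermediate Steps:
Z = -6635 (Z = 5 + 83*(-66 - 1*14) = 5 + 83*(-66 - 14) = 5 + 83*(-80) = 5 - 6640 = -6635)
Z/153301 - 140645/(-253202) = -6635/153301 - 140645/(-253202) = -6635*1/153301 - 140645*(-1/253202) = -6635/153301 + 140645/253202 = 19881023875/38816119802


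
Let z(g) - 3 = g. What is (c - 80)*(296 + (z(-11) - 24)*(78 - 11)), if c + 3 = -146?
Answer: 423192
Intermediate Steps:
c = -149 (c = -3 - 146 = -149)
z(g) = 3 + g
(c - 80)*(296 + (z(-11) - 24)*(78 - 11)) = (-149 - 80)*(296 + ((3 - 11) - 24)*(78 - 11)) = -229*(296 + (-8 - 24)*67) = -229*(296 - 32*67) = -229*(296 - 2144) = -229*(-1848) = 423192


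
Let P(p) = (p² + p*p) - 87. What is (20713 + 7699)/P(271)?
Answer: 28412/146795 ≈ 0.19355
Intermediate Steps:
P(p) = -87 + 2*p² (P(p) = (p² + p²) - 87 = 2*p² - 87 = -87 + 2*p²)
(20713 + 7699)/P(271) = (20713 + 7699)/(-87 + 2*271²) = 28412/(-87 + 2*73441) = 28412/(-87 + 146882) = 28412/146795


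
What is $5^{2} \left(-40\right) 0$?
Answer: $0$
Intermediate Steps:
$5^{2} \left(-40\right) 0 = 25 \left(-40\right) 0 = \left(-1000\right) 0 = 0$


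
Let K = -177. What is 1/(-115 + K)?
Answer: -1/292 ≈ -0.0034247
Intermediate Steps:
1/(-115 + K) = 1/(-115 - 177) = 1/(-292) = -1/292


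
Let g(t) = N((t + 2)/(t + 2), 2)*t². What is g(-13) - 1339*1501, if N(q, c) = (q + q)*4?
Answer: -2008487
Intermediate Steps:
N(q, c) = 8*q (N(q, c) = (2*q)*4 = 8*q)
g(t) = 8*t² (g(t) = (8*((t + 2)/(t + 2)))*t² = (8*((2 + t)/(2 + t)))*t² = (8*1)*t² = 8*t²)
g(-13) - 1339*1501 = 8*(-13)² - 1339*1501 = 8*169 - 2009839 = 1352 - 2009839 = -2008487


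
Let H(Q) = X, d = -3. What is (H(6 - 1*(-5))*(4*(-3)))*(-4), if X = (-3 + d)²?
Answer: 1728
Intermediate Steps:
X = 36 (X = (-3 - 3)² = (-6)² = 36)
H(Q) = 36
(H(6 - 1*(-5))*(4*(-3)))*(-4) = (36*(4*(-3)))*(-4) = (36*(-12))*(-4) = -432*(-4) = 1728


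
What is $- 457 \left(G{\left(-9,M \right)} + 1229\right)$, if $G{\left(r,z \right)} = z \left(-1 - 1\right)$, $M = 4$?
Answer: $-557997$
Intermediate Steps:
$G{\left(r,z \right)} = - 2 z$ ($G{\left(r,z \right)} = z \left(-2\right) = - 2 z$)
$- 457 \left(G{\left(-9,M \right)} + 1229\right) = - 457 \left(\left(-2\right) 4 + 1229\right) = - 457 \left(-8 + 1229\right) = \left(-457\right) 1221 = -557997$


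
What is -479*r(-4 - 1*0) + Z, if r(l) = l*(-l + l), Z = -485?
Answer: -485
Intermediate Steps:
r(l) = 0 (r(l) = l*0 = 0)
-479*r(-4 - 1*0) + Z = -479*0 - 485 = 0 - 485 = -485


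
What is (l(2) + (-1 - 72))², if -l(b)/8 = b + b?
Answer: 11025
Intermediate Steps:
l(b) = -16*b (l(b) = -8*(b + b) = -16*b)
(l(2) + (-1 - 72))² = (-16*2 + (-1 - 72))² = (-32 - 73)² = (-105)² = 11025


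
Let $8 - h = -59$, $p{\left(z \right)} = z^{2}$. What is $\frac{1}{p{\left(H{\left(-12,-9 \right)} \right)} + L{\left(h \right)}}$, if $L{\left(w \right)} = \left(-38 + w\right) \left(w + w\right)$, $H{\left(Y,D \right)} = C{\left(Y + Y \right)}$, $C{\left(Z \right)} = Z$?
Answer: $\frac{1}{4462} \approx 0.00022411$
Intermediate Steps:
$H{\left(Y,D \right)} = 2 Y$ ($H{\left(Y,D \right)} = Y + Y = 2 Y$)
$h = 67$ ($h = 8 - -59 = 8 + 59 = 67$)
$L{\left(w \right)} = 2 w \left(-38 + w\right)$ ($L{\left(w \right)} = \left(-38 + w\right) 2 w = 2 w \left(-38 + w\right)$)
$\frac{1}{p{\left(H{\left(-12,-9 \right)} \right)} + L{\left(h \right)}} = \frac{1}{\left(2 \left(-12\right)\right)^{2} + 2 \cdot 67 \left(-38 + 67\right)} = \frac{1}{\left(-24\right)^{2} + 2 \cdot 67 \cdot 29} = \frac{1}{576 + 3886} = \frac{1}{4462}$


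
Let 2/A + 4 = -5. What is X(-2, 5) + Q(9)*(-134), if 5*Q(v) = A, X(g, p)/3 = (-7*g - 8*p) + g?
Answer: -3512/45 ≈ -78.044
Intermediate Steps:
X(g, p) = -24*p - 18*g (X(g, p) = 3*((-7*g - 8*p) + g) = 3*((-8*p - 7*g) + g) = 3*(-8*p - 6*g) = -24*p - 18*g)
A = -2/9 (A = 2/(-4 - 5) = 2/(-9) = 2*(-⅑) = -2/9 ≈ -0.22222)
Q(v) = -2/45 (Q(v) = (⅕)*(-2/9) = -2/45)
X(-2, 5) + Q(9)*(-134) = (-24*5 - 18*(-2)) - 2/45*(-134) = (-120 + 36) + 268/45 = -84 + 268/45 = -3512/45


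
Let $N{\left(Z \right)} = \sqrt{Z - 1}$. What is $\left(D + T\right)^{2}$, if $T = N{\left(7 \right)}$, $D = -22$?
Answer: $\left(22 - \sqrt{6}\right)^{2} \approx 382.22$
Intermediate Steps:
$N{\left(Z \right)} = \sqrt{-1 + Z}$
$T = \sqrt{6}$ ($T = \sqrt{-1 + 7} = \sqrt{6} \approx 2.4495$)
$\left(D + T\right)^{2} = \left(-22 + \sqrt{6}\right)^{2}$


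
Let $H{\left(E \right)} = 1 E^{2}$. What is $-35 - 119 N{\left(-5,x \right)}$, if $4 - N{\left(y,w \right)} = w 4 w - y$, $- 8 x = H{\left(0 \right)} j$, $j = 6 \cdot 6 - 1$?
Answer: $84$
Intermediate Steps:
$H{\left(E \right)} = E^{2}$
$j = 35$ ($j = 36 - 1 = 35$)
$x = 0$ ($x = - \frac{0^{2} \cdot 35}{8} = - \frac{0 \cdot 35}{8} = \left(- \frac{1}{8}\right) 0 = 0$)
$N{\left(y,w \right)} = 4 + y - 4 w^{2}$ ($N{\left(y,w \right)} = 4 - \left(w 4 w - y\right) = 4 - \left(4 w w - y\right) = 4 - \left(4 w^{2} - y\right) = 4 - \left(- y + 4 w^{2}\right) = 4 + y - 4 w^{2}$)
$-35 - 119 N{\left(-5,x \right)} = -35 - 119 \left(4 - 5 - 4 \cdot 0^{2}\right) = -35 - 119 \left(4 - 5 - 0\right) = -35 - 119 \left(4 - 5 + 0\right) = -35 - -119 = -35 + 119 = 84$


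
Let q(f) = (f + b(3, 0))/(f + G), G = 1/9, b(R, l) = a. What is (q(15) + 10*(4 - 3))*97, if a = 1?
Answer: 18236/17 ≈ 1072.7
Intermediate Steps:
b(R, l) = 1
G = ⅑ ≈ 0.11111
q(f) = (1 + f)/(⅑ + f) (q(f) = (f + 1)/(f + ⅑) = (1 + f)/(⅑ + f))
(q(15) + 10*(4 - 3))*97 = (9*(1 + 15)/(1 + 9*15) + 10*(4 - 3))*97 = (9*16/(1 + 135) + 10*1)*97 = (9*16/136 + 10)*97 = (9*(1/136)*16 + 10)*97 = (18/17 + 10)*97 = (188/17)*97 = 18236/17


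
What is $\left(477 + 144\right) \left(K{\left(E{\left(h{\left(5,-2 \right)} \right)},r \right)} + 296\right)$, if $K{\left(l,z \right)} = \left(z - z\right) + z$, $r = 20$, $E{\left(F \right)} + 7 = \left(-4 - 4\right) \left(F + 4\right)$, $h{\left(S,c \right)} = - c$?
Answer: $196236$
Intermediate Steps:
$E{\left(F \right)} = -39 - 8 F$ ($E{\left(F \right)} = -7 + \left(-4 - 4\right) \left(F + 4\right) = -7 - 8 \left(4 + F\right) = -7 - \left(32 + 8 F\right) = -39 - 8 F$)
$K{\left(l,z \right)} = z$ ($K{\left(l,z \right)} = 0 + z = z$)
$\left(477 + 144\right) \left(K{\left(E{\left(h{\left(5,-2 \right)} \right)},r \right)} + 296\right) = \left(477 + 144\right) \left(20 + 296\right) = 621 \cdot 316 = 196236$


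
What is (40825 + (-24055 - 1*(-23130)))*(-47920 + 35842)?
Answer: -481912200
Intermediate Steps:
(40825 + (-24055 - 1*(-23130)))*(-47920 + 35842) = (40825 + (-24055 + 23130))*(-12078) = (40825 - 925)*(-12078) = 39900*(-12078) = -481912200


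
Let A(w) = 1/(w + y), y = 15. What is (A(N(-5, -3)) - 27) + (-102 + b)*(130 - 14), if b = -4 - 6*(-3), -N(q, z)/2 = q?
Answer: -255874/25 ≈ -10235.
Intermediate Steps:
N(q, z) = -2*q
A(w) = 1/(15 + w) (A(w) = 1/(w + 15) = 1/(15 + w))
b = 14 (b = -4 + 18 = 14)
(A(N(-5, -3)) - 27) + (-102 + b)*(130 - 14) = (1/(15 - 2*(-5)) - 27) + (-102 + 14)*(130 - 14) = (1/(15 + 10) - 27) - 88*116 = (1/25 - 27) - 10208 = -674/25 - 10208 = -255874/25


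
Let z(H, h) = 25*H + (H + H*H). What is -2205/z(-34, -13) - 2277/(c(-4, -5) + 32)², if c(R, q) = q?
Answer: -247421/22032 ≈ -11.230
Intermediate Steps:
z(H, h) = H² + 26*H (z(H, h) = 25*H + (H + H²) = H² + 26*H)
-2205/z(-34, -13) - 2277/(c(-4, -5) + 32)² = -2205*(-1/(34*(26 - 34))) - 2277/(-5 + 32)² = -2205/((-34*(-8))) - 2277/(27²) = -2205/272 - 2277/729 = -2205*1/272 - 2277*1/729 = -2205/272 - 253/81 = -247421/22032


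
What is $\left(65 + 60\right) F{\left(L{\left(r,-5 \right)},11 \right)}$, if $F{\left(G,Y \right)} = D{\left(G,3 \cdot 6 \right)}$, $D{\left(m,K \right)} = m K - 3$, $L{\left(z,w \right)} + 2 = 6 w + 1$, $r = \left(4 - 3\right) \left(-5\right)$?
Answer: $-70125$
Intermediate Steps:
$r = -5$ ($r = 1 \left(-5\right) = -5$)
$L{\left(z,w \right)} = -1 + 6 w$ ($L{\left(z,w \right)} = -2 + \left(6 w + 1\right) = -2 + \left(1 + 6 w\right) = -1 + 6 w$)
$D{\left(m,K \right)} = -3 + K m$ ($D{\left(m,K \right)} = K m - 3 = -3 + K m$)
$F{\left(G,Y \right)} = -3 + 18 G$ ($F{\left(G,Y \right)} = -3 + 3 \cdot 6 G = -3 + 18 G$)
$\left(65 + 60\right) F{\left(L{\left(r,-5 \right)},11 \right)} = \left(65 + 60\right) \left(-3 + 18 \left(-1 + 6 \left(-5\right)\right)\right) = 125 \left(-3 + 18 \left(-1 - 30\right)\right) = 125 \left(-3 + 18 \left(-31\right)\right) = 125 \left(-3 - 558\right) = 125 \left(-561\right) = -70125$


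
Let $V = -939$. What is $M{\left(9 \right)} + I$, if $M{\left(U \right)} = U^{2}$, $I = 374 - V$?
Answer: $1394$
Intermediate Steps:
$I = 1313$ ($I = 374 - -939 = 374 + 939 = 1313$)
$M{\left(9 \right)} + I = 9^{2} + 1313 = 81 + 1313 = 1394$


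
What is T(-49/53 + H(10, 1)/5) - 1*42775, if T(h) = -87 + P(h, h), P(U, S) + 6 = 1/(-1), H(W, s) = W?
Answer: -42869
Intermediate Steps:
P(U, S) = -7 (P(U, S) = -6 + 1/(-1) = -6 - 1 = -7)
T(h) = -94 (T(h) = -87 - 7 = -94)
T(-49/53 + H(10, 1)/5) - 1*42775 = -94 - 1*42775 = -94 - 42775 = -42869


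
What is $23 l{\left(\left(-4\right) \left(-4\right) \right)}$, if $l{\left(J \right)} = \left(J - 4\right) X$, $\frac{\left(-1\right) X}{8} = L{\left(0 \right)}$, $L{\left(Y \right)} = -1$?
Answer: $2208$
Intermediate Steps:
$X = 8$ ($X = \left(-8\right) \left(-1\right) = 8$)
$l{\left(J \right)} = -32 + 8 J$ ($l{\left(J \right)} = \left(J - 4\right) 8 = \left(-4 + J\right) 8 = -32 + 8 J$)
$23 l{\left(\left(-4\right) \left(-4\right) \right)} = 23 \left(-32 + 8 \left(\left(-4\right) \left(-4\right)\right)\right) = 23 \left(-32 + 8 \cdot 16\right) = 23 \left(-32 + 128\right) = 23 \cdot 96 = 2208$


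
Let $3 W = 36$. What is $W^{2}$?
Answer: $144$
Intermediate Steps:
$W = 12$ ($W = \frac{1}{3} \cdot 36 = 12$)
$W^{2} = 12^{2} = 144$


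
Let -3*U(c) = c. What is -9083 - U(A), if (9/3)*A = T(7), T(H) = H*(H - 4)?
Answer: -27242/3 ≈ -9080.7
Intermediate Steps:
T(H) = H*(-4 + H)
A = 7 (A = (7*(-4 + 7))/3 = (7*3)/3 = (⅓)*21 = 7)
U(c) = -c/3
-9083 - U(A) = -9083 - (-1)*7/3 = -9083 - 1*(-7/3) = -9083 + 7/3 = -27242/3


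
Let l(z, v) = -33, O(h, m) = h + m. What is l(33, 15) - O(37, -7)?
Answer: -63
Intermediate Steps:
l(33, 15) - O(37, -7) = -33 - (37 - 7) = -33 - 1*30 = -33 - 30 = -63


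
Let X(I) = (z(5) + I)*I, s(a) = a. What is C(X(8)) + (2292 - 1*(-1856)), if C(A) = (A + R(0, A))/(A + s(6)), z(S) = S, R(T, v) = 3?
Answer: 456387/110 ≈ 4149.0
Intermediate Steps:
X(I) = I*(5 + I) (X(I) = (5 + I)*I = I*(5 + I))
C(A) = (3 + A)/(6 + A) (C(A) = (A + 3)/(A + 6) = (3 + A)/(6 + A))
C(X(8)) + (2292 - 1*(-1856)) = (3 + 8*(5 + 8))/(6 + 8*(5 + 8)) + (2292 - 1*(-1856)) = (3 + 8*13)/(6 + 8*13) + (2292 + 1856) = (3 + 104)/(6 + 104) + 4148 = 107/110 + 4148 = 456387/110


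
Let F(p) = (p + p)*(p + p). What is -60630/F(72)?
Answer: -10105/3456 ≈ -2.9239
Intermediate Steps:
F(p) = 4*p**2 (F(p) = (2*p)*(2*p) = 4*p**2)
-60630/F(72) = -60630/(4*72**2) = -60630/(4*5184) = -60630/20736 = -60630*1/20736 = -10105/3456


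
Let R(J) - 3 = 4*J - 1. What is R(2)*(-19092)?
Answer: -190920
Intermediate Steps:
R(J) = 2 + 4*J (R(J) = 3 + (4*J - 1) = 3 + (-1 + 4*J) = 2 + 4*J)
R(2)*(-19092) = (2 + 4*2)*(-19092) = (2 + 8)*(-19092) = 10*(-19092) = -190920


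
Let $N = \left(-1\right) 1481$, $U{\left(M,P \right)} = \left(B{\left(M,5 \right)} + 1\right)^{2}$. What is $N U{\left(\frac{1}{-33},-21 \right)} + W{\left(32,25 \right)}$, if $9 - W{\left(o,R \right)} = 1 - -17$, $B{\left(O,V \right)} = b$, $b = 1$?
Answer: $-5933$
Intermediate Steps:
$B{\left(O,V \right)} = 1$
$W{\left(o,R \right)} = -9$ ($W{\left(o,R \right)} = 9 - \left(1 - -17\right) = 9 - \left(1 + 17\right) = 9 - 18 = -9$)
$U{\left(M,P \right)} = 4$ ($U{\left(M,P \right)} = \left(1 + 1\right)^{2} = 2^{2} = 4$)
$N = -1481$
$N U{\left(\frac{1}{-33},-21 \right)} + W{\left(32,25 \right)} = \left(-1481\right) 4 - 9 = -5924 - 9 = -5933$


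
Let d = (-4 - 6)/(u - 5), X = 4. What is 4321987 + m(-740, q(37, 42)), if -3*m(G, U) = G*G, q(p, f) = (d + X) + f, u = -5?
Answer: 12418361/3 ≈ 4.1395e+6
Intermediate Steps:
d = 1 (d = (-4 - 6)/(-5 - 5) = -10/(-10) = -10*(-1/10) = 1)
q(p, f) = 5 + f (q(p, f) = (1 + 4) + f = 5 + f)
m(G, U) = -G**2/3 (m(G, U) = -G*G/3 = -G**2/3)
4321987 + m(-740, q(37, 42)) = 4321987 - 1/3*(-740)**2 = 4321987 - 1/3*547600 = 4321987 - 547600/3 = 12418361/3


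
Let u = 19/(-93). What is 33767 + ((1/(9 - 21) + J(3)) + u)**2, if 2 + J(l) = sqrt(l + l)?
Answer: 4674367033/138384 - 851*sqrt(6)/186 ≈ 33767.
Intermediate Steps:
J(l) = -2 + sqrt(2)*sqrt(l) (J(l) = -2 + sqrt(l + l) = -2 + sqrt(2*l) = -2 + sqrt(2)*sqrt(l))
u = -19/93 (u = 19*(-1/93) = -19/93 ≈ -0.20430)
33767 + ((1/(9 - 21) + J(3)) + u)**2 = 33767 + ((1/(9 - 21) + (-2 + sqrt(2)*sqrt(3))) - 19/93)**2 = 33767 + ((1/(-12) + (-2 + sqrt(6))) - 19/93)**2 = 33767 + ((-1/12 + (-2 + sqrt(6))) - 19/93)**2 = 33767 + ((-25/12 + sqrt(6)) - 19/93)**2 = 33767 + (-851/372 + sqrt(6))**2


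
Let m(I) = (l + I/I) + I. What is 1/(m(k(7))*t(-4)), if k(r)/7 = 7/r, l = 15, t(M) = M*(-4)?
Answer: 1/368 ≈ 0.0027174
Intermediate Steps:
t(M) = -4*M
k(r) = 49/r (k(r) = 7*(7/r) = 49/r)
m(I) = 16 + I (m(I) = (15 + I/I) + I = (15 + 1) + I = 16 + I)
1/(m(k(7))*t(-4)) = 1/((16 + 49/7)*(-4*(-4))) = 1/((16 + 49*(⅐))*16) = 1/((16 + 7)*16) = 1/(23*16) = 1/368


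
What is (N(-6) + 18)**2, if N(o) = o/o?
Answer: 361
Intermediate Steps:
N(o) = 1
(N(-6) + 18)**2 = (1 + 18)**2 = 19**2 = 361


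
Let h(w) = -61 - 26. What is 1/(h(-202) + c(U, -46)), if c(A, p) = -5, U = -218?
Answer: -1/92 ≈ -0.010870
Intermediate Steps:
h(w) = -87
1/(h(-202) + c(U, -46)) = 1/(-87 - 5) = 1/(-92) = -1/92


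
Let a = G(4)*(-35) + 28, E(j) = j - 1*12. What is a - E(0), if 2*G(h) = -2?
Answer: 75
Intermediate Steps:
G(h) = -1 (G(h) = (½)*(-2) = -1)
E(j) = -12 + j (E(j) = j - 12 = -12 + j)
a = 63 (a = -1*(-35) + 28 = 35 + 28 = 63)
a - E(0) = 63 - (-12 + 0) = 63 - 1*(-12) = 63 + 12 = 75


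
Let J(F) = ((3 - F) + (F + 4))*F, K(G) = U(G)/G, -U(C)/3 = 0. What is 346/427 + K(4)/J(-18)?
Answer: 346/427 ≈ 0.81030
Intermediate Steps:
U(C) = 0 (U(C) = -3*0 = 0)
K(G) = 0 (K(G) = 0/G = 0)
J(F) = 7*F (J(F) = ((3 - F) + (4 + F))*F = 7*F)
346/427 + K(4)/J(-18) = 346/427 + 0/((7*(-18))) = 346*(1/427) + 0/(-126) = 346/427 + 0*(-1/126) = 346/427 + 0 = 346/427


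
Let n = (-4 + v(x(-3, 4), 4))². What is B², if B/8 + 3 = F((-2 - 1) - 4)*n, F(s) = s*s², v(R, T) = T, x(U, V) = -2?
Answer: 576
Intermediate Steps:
F(s) = s³
n = 0 (n = (-4 + 4)² = 0² = 0)
B = -24 (B = -24 + 8*(((-2 - 1) - 4)³*0) = -24 + 8*((-3 - 4)³*0) = -24 + 8*((-7)³*0) = -24 + 8*(-343*0) = -24 + 8*0 = -24 + 0 = -24)
B² = (-24)² = 576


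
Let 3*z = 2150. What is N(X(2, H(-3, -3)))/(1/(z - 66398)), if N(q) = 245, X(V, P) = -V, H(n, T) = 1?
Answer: -48275780/3 ≈ -1.6092e+7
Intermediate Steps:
z = 2150/3 (z = (1/3)*2150 = 2150/3 ≈ 716.67)
N(X(2, H(-3, -3)))/(1/(z - 66398)) = 245/(1/(2150/3 - 66398)) = 245/(1/(-197044/3)) = 245/(-3/197044) = 245*(-197044/3) = -48275780/3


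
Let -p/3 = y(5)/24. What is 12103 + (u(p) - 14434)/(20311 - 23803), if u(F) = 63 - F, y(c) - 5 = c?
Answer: 169112183/13968 ≈ 12107.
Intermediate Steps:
y(c) = 5 + c
p = -5/4 (p = -3*(5 + 5)/24 = -30/24 = -3*5/12 = -5/4 ≈ -1.2500)
12103 + (u(p) - 14434)/(20311 - 23803) = 12103 + ((63 - 1*(-5/4)) - 14434)/(20311 - 23803) = 12103 + ((63 + 5/4) - 14434)/(-3492) = 12103 + (257/4 - 14434)*(-1/3492) = 12103 - 57479/4*(-1/3492) = 12103 + 57479/13968 = 169112183/13968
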